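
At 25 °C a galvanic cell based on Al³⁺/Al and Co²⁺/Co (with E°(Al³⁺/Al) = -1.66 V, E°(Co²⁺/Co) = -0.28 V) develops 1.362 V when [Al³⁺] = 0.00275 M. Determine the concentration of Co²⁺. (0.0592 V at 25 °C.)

From the Nernst equation, log Q = n(E° − E)/0.0592 = 6(1.38 − 1.362)/0.0592 = 1.824, so Q = 66.7.
With Q = [Al³⁺]^2/[Co²⁺]^3 and the known concentrations, [Co²⁺]^3 in the denominator gives [Co²⁺] = 0.0048 M.

0.0048 M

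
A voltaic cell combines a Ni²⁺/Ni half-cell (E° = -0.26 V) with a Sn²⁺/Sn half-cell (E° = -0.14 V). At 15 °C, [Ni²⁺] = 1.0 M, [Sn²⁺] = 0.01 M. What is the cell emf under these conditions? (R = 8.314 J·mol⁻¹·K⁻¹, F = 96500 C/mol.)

0.063 V

The Sn²⁺/Sn couple has the higher reduction potential and acts as the cathode, so E°_cell = -0.14 − (-0.26) = 0.12 V.
Balancing electrons gives n = 2; the reaction quotient is Q = [Ni²⁺]/[Sn²⁺] = 100.
E = E° − (RT/nF) ln Q = 0.12 − (8.314×288)/(2×96500) × (4.605) = 0.120 − 0.057 = 0.063 V.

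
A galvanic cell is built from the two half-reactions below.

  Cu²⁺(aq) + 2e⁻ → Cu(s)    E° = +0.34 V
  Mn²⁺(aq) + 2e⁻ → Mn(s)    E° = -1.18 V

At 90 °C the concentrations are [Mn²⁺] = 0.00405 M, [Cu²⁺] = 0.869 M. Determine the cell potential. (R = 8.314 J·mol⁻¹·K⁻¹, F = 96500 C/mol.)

The Cu²⁺/Cu couple has the higher reduction potential and acts as the cathode, so E°_cell = +0.34 − (-1.18) = 1.52 V.
Balancing electrons gives n = 2; the reaction quotient is Q = [Mn²⁺]/[Cu²⁺] = 0.00466.
E = E° − (RT/nF) ln Q = 1.52 − (8.314×363)/(2×96500) × (-5.369) = 1.520 + 0.084 = 1.604 V.

1.60 V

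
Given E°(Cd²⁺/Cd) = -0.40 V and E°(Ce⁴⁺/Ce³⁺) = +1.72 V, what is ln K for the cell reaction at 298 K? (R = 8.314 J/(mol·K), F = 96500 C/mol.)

ln K = 165.1

E°_cell = +1.72 − (-0.40) = 2.12 V, with n = 2 electrons transferred.
At equilibrium E = 0, so the Nernst equation gives ln K = nFE°/RT = (2)(96500)(2.12)/((8.314)(298)) = 165.15.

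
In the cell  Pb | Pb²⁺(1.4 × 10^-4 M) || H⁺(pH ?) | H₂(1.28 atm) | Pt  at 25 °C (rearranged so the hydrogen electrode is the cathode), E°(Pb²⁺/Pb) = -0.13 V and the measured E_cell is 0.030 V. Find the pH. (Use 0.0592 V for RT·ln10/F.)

E°_cell = 0.13 V and n = 2.
log Q = n(E° − E)/0.0592 = 2×(0.13 − 0.030)/0.0592 = 3.378.
With Q = [Pb²⁺]·P(H₂) / [H⁺]^2, solving for [H⁺] gives log[H⁺] = -3.563, so pH = 3.56.

pH = 3.56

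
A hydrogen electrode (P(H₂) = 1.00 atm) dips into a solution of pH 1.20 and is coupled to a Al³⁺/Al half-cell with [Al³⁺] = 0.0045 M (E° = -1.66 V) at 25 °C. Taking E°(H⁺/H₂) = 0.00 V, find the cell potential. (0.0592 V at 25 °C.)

The hydrogen couple is the cathode, so E°_cell = 1.66 V; n = 6.
[H⁺] = 10^(−1.20) = 0.063 M, and Q = [Al³⁺]^2·P(H₂)^3 / [H⁺]^6 = 321.
E = E° − (0.0592/6) log Q = 1.66 − (0.0592/6)(2.506) = 1.635 V.

1.64 V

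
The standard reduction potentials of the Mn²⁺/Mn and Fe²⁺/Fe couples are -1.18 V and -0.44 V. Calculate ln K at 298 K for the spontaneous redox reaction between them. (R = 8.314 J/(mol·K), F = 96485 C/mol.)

E°_cell = -0.44 − (-1.18) = 0.74 V, with n = 2 electrons transferred.
At equilibrium E = 0, so the Nernst equation gives ln K = nFE°/RT = (2)(96485)(0.74)/((8.314)(298)) = 57.64.

ln K = 57.6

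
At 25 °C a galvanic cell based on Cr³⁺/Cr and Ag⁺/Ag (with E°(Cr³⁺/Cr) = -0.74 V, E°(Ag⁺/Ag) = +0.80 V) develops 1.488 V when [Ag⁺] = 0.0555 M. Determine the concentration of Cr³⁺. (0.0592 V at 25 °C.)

From the Nernst equation, log Q = n(E° − E)/0.0592 = 3(1.54 − 1.488)/0.0592 = 2.635, so Q = 432.
With Q = [Cr³⁺]/[Ag⁺]^3 and the known concentrations, [Cr³⁺] in the numerator gives [Cr³⁺] = 0.074 M.

0.074 M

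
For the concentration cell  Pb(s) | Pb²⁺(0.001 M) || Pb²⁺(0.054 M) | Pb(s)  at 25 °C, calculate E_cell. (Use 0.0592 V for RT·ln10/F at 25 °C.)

0.051 V

Both half-cells are Pb²⁺/Pb, so E°_cell = 0. The concentrated side is the cathode; the cell reaction moves Pb²⁺ from high to low concentration with n = 2.
Q = [Pb²⁺]_dilute/[Pb²⁺]_conc = 0.001/0.054 = 0.0185.
E = 0 − (0.0592/2) log Q = −(0.0592/2)(-1.732) = 0.0513 V.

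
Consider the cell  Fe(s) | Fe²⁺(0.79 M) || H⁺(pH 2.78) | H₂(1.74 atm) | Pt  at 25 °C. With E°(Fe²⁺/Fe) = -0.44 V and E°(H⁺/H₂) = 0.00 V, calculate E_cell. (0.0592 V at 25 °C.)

0.27 V

The hydrogen couple is the cathode, so E°_cell = 0.44 V; n = 2.
[H⁺] = 10^(−2.78) = 0.0017 M, and Q = [Fe²⁺]·P(H₂) / [H⁺]^2 = 4.99 × 10^5.
E = E° − (0.0592/2) log Q = 0.44 − (0.0592/2)(5.698) = 0.271 V.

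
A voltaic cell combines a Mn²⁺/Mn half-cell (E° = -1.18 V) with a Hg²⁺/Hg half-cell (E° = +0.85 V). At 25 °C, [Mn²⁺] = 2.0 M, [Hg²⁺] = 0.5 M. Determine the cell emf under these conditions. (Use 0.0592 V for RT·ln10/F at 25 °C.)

2.01 V

The Hg²⁺/Hg couple has the higher reduction potential and acts as the cathode, so E°_cell = +0.85 − (-1.18) = 2.03 V.
Balancing electrons gives n = 2; the reaction quotient is Q = [Mn²⁺]/[Hg²⁺] = 4.00.
At 25 °C, E = E° − (0.0592/n) log Q = 2.03 − (0.0592/2)(0.602) = 2.030 − 0.018 = 2.012 V.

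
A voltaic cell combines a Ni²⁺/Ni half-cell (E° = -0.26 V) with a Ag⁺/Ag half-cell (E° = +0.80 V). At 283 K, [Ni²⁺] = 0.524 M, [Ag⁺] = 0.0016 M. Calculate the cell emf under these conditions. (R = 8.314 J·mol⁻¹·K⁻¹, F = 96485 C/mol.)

The Ag⁺/Ag couple has the higher reduction potential and acts as the cathode, so E°_cell = +0.80 − (-0.26) = 1.06 V.
Balancing electrons gives n = 2; the reaction quotient is Q = [Ni²⁺]/[Ag⁺]^2 = 2.05 × 10^5.
E = E° − (RT/nF) ln Q = 1.06 − (8.314×283)/(2×96485) × (12.229) = 1.060 − 0.149 = 0.911 V.

0.911 V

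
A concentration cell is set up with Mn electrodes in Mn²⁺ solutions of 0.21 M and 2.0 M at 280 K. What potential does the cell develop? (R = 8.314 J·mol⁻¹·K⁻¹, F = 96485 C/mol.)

0.027 V

Both half-cells are Mn²⁺/Mn, so E°_cell = 0. The concentrated side is the cathode; the cell reaction moves Mn²⁺ from high to low concentration with n = 2.
Q = [Mn²⁺]_dilute/[Mn²⁺]_conc = 0.21/2.0 = 0.105.
E = 0 − (RT/nF) ln Q = −((8.314×280)/(2×96485))(-2.254) = 0.0272 V.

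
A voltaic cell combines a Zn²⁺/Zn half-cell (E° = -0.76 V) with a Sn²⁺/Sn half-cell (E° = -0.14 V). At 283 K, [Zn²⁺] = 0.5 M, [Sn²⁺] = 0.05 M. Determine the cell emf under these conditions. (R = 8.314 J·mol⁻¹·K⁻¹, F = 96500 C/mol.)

The Sn²⁺/Sn couple has the higher reduction potential and acts as the cathode, so E°_cell = -0.14 − (-0.76) = 0.62 V.
Balancing electrons gives n = 2; the reaction quotient is Q = [Zn²⁺]/[Sn²⁺] = 10.0.
E = E° − (RT/nF) ln Q = 0.62 − (8.314×283)/(2×96500) × (2.303) = 0.620 − 0.028 = 0.592 V.

0.592 V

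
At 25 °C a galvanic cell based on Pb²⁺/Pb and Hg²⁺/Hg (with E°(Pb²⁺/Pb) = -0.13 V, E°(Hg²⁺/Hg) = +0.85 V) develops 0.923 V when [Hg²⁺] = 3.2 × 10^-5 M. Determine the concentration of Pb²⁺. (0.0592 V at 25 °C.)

0.0027 M

From the Nernst equation, log Q = n(E° − E)/0.0592 = 2(0.98 − 0.923)/0.0592 = 1.926, so Q = 84.3.
With Q = [Pb²⁺]/[Hg²⁺] and the known concentrations, [Pb²⁺] in the numerator gives [Pb²⁺] = 0.0027 M.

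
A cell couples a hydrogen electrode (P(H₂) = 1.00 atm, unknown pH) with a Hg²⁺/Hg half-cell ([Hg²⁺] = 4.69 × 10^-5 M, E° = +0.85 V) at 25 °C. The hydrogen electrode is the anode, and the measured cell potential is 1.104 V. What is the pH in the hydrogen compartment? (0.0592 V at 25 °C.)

pH = 6.45

E°_cell = 0.85 V and n = 2.
log Q = n(E° − E)/0.0592 = 2×(0.85 − 1.104)/0.0592 = -8.581.
With Q = [H⁺]^2 / ([Hg²⁺]·P(H₂)), solving for [H⁺] gives log[H⁺] = -6.455, so pH = 6.45.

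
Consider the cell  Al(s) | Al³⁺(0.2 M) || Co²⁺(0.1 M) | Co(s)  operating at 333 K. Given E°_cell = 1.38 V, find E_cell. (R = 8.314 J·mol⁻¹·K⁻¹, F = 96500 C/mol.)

1.36 V

Balancing electrons gives n = 6; the reaction quotient is Q = [Al³⁺]^2/[Co²⁺]^3 = 40.0.
E = E° − (RT/nF) ln Q = 1.38 − (8.314×333)/(6×96500) × (3.689) = 1.380 − 0.018 = 1.362 V.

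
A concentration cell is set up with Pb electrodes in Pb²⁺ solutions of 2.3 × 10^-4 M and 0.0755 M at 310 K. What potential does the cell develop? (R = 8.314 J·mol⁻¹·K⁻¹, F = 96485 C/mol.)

0.077 V

Both half-cells are Pb²⁺/Pb, so E°_cell = 0. The concentrated side is the cathode; the cell reaction moves Pb²⁺ from high to low concentration with n = 2.
Q = [Pb²⁺]_dilute/[Pb²⁺]_conc = 2.3 × 10^-4/0.0755 = 0.00305.
E = 0 − (RT/nF) ln Q = −((8.314×310)/(2×96485))(-5.794) = 0.0774 V.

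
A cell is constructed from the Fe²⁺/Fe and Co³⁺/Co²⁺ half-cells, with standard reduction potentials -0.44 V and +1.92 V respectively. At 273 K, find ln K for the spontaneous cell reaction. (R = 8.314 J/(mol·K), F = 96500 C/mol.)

ln K = 200.7

E°_cell = +1.92 − (-0.44) = 2.36 V, with n = 2 electrons transferred.
At equilibrium E = 0, so the Nernst equation gives ln K = nFE°/RT = (2)(96500)(2.36)/((8.314)(273)) = 200.68.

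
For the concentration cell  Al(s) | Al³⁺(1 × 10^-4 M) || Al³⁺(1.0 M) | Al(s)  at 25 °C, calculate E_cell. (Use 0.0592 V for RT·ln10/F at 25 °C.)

0.079 V

Both half-cells are Al³⁺/Al, so E°_cell = 0. The concentrated side is the cathode; the cell reaction moves Al³⁺ from high to low concentration with n = 3.
Q = [Al³⁺]_dilute/[Al³⁺]_conc = 1 × 10^-4/1.0 = 1 × 10^-4.
E = 0 − (0.0592/3) log Q = −(0.0592/3)(-4.000) = 0.0789 V.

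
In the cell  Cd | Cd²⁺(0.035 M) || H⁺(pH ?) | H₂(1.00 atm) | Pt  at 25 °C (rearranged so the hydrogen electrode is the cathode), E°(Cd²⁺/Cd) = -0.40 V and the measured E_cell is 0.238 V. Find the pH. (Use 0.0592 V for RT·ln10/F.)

pH = 3.46

E°_cell = 0.40 V and n = 2.
log Q = n(E° − E)/0.0592 = 2×(0.40 − 0.238)/0.0592 = 5.473.
With Q = [Cd²⁺]·P(H₂) / [H⁺]^2, solving for [H⁺] gives log[H⁺] = -3.464, so pH = 3.46.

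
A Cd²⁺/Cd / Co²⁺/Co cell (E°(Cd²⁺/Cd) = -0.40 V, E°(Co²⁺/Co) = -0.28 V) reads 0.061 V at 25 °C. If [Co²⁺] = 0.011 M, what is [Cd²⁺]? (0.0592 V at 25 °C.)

From the Nernst equation, log Q = n(E° − E)/0.0592 = 2(0.12 − 0.061)/0.0592 = 1.993, so Q = 98.5.
With Q = [Cd²⁺]/[Co²⁺] and the known concentrations, [Cd²⁺] in the numerator gives [Cd²⁺] = 1.1 M.

1.1 M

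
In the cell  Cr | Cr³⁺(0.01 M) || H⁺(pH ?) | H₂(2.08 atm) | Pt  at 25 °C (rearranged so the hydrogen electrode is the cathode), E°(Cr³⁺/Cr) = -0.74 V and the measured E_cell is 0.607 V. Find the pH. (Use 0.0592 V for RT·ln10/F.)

E°_cell = 0.74 V and n = 6.
log Q = n(E° − E)/0.0592 = 6×(0.74 − 0.607)/0.0592 = 13.480.
With Q = [Cr³⁺]^2·P(H₂)^3 / [H⁺]^6, solving for [H⁺] gives log[H⁺] = -2.754, so pH = 2.75.

pH = 2.75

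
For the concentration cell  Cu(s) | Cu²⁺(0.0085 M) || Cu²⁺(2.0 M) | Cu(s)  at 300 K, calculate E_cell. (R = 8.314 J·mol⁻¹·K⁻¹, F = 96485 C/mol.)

Both half-cells are Cu²⁺/Cu, so E°_cell = 0. The concentrated side is the cathode; the cell reaction moves Cu²⁺ from high to low concentration with n = 2.
Q = [Cu²⁺]_dilute/[Cu²⁺]_conc = 0.0085/2.0 = 0.00425.
E = 0 − (RT/nF) ln Q = −((8.314×300)/(2×96485))(-5.461) = 0.0706 V.

0.071 V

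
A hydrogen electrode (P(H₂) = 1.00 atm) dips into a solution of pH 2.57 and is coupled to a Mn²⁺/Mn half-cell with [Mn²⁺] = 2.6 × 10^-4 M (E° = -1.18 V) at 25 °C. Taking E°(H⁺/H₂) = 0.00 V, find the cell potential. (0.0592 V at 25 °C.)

The hydrogen couple is the cathode, so E°_cell = 1.18 V; n = 2.
[H⁺] = 10^(−2.57) = 0.0027 M, and Q = [Mn²⁺]·P(H₂) / [H⁺]^2 = 35.9.
E = E° − (0.0592/2) log Q = 1.18 − (0.0592/2)(1.555) = 1.134 V.

1.13 V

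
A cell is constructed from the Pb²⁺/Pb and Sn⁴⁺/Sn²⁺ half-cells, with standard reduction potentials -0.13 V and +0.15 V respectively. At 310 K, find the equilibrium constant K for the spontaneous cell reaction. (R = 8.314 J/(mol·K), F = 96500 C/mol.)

E°_cell = +0.15 − (-0.13) = 0.28 V, with n = 2 electrons transferred.
At equilibrium E = 0, so the Nernst equation gives ln K = nFE°/RT = (2)(96500)(0.28)/((8.314)(310)) = 20.97.
K = e^20.97 = 1.3 × 10^9.

1.3 × 10^9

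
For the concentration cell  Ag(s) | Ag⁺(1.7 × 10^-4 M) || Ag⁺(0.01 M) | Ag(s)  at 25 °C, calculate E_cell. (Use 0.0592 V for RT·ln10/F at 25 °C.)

0.10 V

Both half-cells are Ag⁺/Ag, so E°_cell = 0. The concentrated side is the cathode; the cell reaction moves Ag⁺ from high to low concentration with n = 1.
Q = [Ag⁺]_dilute/[Ag⁺]_conc = 1.7 × 10^-4/0.01 = 0.0170.
E = 0 − (0.0592/1) log Q = −(0.0592/1)(-1.770) = 0.1048 V.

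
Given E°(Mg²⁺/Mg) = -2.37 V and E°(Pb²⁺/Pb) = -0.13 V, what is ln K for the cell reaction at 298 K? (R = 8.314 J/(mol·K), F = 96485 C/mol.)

ln K = 174.5

E°_cell = -0.13 − (-2.37) = 2.24 V, with n = 2 electrons transferred.
At equilibrium E = 0, so the Nernst equation gives ln K = nFE°/RT = (2)(96485)(2.24)/((8.314)(298)) = 174.47.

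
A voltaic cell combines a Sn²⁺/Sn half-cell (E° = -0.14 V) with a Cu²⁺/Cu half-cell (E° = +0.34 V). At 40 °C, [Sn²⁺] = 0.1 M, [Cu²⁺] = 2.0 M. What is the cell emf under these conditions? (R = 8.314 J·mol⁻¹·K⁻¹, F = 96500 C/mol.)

The Cu²⁺/Cu couple has the higher reduction potential and acts as the cathode, so E°_cell = +0.34 − (-0.14) = 0.48 V.
Balancing electrons gives n = 2; the reaction quotient is Q = [Sn²⁺]/[Cu²⁺] = 0.0500.
E = E° − (RT/nF) ln Q = 0.48 − (8.314×313)/(2×96500) × (-2.996) = 0.480 + 0.040 = 0.520 V.

0.520 V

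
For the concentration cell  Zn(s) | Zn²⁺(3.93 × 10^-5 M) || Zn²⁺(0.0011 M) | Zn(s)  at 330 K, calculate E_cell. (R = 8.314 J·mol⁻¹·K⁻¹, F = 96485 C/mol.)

0.047 V

Both half-cells are Zn²⁺/Zn, so E°_cell = 0. The concentrated side is the cathode; the cell reaction moves Zn²⁺ from high to low concentration with n = 2.
Q = [Zn²⁺]_dilute/[Zn²⁺]_conc = 3.93 × 10^-5/0.0011 = 0.0357.
E = 0 − (RT/nF) ln Q = −((8.314×330)/(2×96485))(-3.332) = 0.0474 V.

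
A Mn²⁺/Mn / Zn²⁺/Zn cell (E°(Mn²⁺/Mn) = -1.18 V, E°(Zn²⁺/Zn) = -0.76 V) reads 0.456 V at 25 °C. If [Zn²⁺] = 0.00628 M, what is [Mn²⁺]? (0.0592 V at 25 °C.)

From the Nernst equation, log Q = n(E° − E)/0.0592 = 2(0.42 − 0.456)/0.0592 = -1.216, so Q = 0.0608.
With Q = [Mn²⁺]/[Zn²⁺] and the known concentrations, [Mn²⁺] in the numerator gives [Mn²⁺] = 3.8 × 10^-4 M.

3.8 × 10^-4 M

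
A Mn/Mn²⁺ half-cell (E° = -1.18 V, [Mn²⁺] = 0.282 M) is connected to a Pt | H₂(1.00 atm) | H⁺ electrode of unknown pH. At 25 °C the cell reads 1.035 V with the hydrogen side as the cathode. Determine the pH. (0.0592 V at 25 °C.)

E°_cell = 1.18 V and n = 2.
log Q = n(E° − E)/0.0592 = 2×(1.18 − 1.035)/0.0592 = 4.899.
With Q = [Mn²⁺]·P(H₂) / [H⁺]^2, solving for [H⁺] gives log[H⁺] = -2.724, so pH = 2.72.

pH = 2.72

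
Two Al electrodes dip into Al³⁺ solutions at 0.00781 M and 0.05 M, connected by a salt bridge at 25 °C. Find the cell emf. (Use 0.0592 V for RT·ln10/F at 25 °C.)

Both half-cells are Al³⁺/Al, so E°_cell = 0. The concentrated side is the cathode; the cell reaction moves Al³⁺ from high to low concentration with n = 3.
Q = [Al³⁺]_dilute/[Al³⁺]_conc = 0.00781/0.05 = 0.156.
E = 0 − (0.0592/3) log Q = −(0.0592/3)(-0.806) = 0.0159 V.

0.016 V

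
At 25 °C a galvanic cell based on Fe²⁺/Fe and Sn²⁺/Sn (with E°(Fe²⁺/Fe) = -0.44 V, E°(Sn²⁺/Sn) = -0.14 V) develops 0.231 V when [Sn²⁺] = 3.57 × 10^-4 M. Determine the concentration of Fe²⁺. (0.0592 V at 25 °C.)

From the Nernst equation, log Q = n(E° − E)/0.0592 = 2(0.30 − 0.231)/0.0592 = 2.331, so Q = 214.
With Q = [Fe²⁺]/[Sn²⁺] and the known concentrations, [Fe²⁺] in the numerator gives [Fe²⁺] = 0.077 M.

0.077 M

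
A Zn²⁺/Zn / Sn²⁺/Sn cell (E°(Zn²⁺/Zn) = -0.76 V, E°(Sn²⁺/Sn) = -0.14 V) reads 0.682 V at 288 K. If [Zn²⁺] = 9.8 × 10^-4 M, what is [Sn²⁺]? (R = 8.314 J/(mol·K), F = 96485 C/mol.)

From the Nernst equation, ln Q = nF(E° − E)/RT = 2×96485×(0.62 − 0.682)/(8.314×288) = -4.997, so Q = 0.00676.
With Q = [Zn²⁺]/[Sn²⁺] and the known concentrations, [Sn²⁺] in the denominator gives [Sn²⁺] = 0.14 M.

0.14 M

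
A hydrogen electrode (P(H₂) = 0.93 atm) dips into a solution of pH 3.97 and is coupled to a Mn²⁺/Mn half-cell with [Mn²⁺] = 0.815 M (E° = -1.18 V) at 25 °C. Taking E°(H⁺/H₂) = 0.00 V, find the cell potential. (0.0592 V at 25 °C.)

0.95 V

The hydrogen couple is the cathode, so E°_cell = 1.18 V; n = 2.
[H⁺] = 10^(−3.97) = 1.1 × 10^-4 M, and Q = [Mn²⁺]·P(H₂) / [H⁺]^2 = 6.6 × 10^7.
E = E° − (0.0592/2) log Q = 1.18 − (0.0592/2)(7.820) = 0.949 V.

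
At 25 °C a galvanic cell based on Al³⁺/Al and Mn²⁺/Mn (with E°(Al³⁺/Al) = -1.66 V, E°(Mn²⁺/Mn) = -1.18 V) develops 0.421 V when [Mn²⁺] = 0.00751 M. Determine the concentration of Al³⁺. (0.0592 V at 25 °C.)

From the Nernst equation, log Q = n(E° − E)/0.0592 = 6(0.48 − 0.421)/0.0592 = 5.980, so Q = 9.54 × 10^5.
With Q = [Al³⁺]^2/[Mn²⁺]^3 and the known concentrations, [Al³⁺]^2 in the numerator gives [Al³⁺] = 0.64 M.

0.64 M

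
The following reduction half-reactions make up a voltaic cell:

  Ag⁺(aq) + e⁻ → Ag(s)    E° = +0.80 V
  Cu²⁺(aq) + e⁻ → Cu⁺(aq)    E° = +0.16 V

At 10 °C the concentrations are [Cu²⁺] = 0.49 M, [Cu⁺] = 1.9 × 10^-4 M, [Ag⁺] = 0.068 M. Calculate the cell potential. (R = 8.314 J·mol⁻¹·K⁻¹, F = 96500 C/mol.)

0.383 V

The Ag⁺/Ag couple has the higher reduction potential and acts as the cathode, so E°_cell = +0.80 − (+0.16) = 0.64 V.
Balancing electrons gives n = 1; the reaction quotient is Q = [Cu²⁺]/([Cu⁺]·[Ag⁺]) = 3.79 × 10^4.
E = E° − (RT/nF) ln Q = 0.64 − (8.314×283)/(1×96500) × (10.543) = 0.640 − 0.257 = 0.383 V.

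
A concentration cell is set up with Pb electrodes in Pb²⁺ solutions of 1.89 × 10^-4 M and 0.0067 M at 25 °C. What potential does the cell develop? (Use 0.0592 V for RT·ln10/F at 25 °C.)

0.046 V

Both half-cells are Pb²⁺/Pb, so E°_cell = 0. The concentrated side is the cathode; the cell reaction moves Pb²⁺ from high to low concentration with n = 2.
Q = [Pb²⁺]_dilute/[Pb²⁺]_conc = 1.89 × 10^-4/0.0067 = 0.0282.
E = 0 − (0.0592/2) log Q = −(0.0592/2)(-1.550) = 0.0459 V.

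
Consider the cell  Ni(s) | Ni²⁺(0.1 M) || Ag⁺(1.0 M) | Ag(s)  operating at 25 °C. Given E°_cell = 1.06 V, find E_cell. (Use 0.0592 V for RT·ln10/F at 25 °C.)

Balancing electrons gives n = 2; the reaction quotient is Q = [Ni²⁺]/[Ag⁺]^2 = 0.100.
At 25 °C, E = E° − (0.0592/n) log Q = 1.06 − (0.0592/2)(-1.000) = 1.060 + 0.030 = 1.090 V.

1.09 V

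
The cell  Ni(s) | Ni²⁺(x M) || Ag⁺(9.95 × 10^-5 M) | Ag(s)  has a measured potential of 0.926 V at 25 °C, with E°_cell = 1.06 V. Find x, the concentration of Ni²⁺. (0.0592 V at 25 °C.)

3.3 × 10^-4 M

From the Nernst equation, log Q = n(E° − E)/0.0592 = 2(1.06 − 0.926)/0.0592 = 4.527, so Q = 3.37 × 10^4.
With Q = [Ni²⁺]/[Ag⁺]^2 and the known concentrations, [Ni²⁺] in the numerator gives [Ni²⁺] = 3.3 × 10^-4 M.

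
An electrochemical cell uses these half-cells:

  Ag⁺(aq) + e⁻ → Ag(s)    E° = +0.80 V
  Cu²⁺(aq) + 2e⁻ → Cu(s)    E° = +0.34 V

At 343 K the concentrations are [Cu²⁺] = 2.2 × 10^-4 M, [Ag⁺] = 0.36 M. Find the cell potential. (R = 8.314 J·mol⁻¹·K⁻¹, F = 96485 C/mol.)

The Ag⁺/Ag couple has the higher reduction potential and acts as the cathode, so E°_cell = +0.80 − (+0.34) = 0.46 V.
Balancing electrons gives n = 2; the reaction quotient is Q = [Cu²⁺]/[Ag⁺]^2 = 0.00170.
E = E° − (RT/nF) ln Q = 0.46 − (8.314×343)/(2×96485) × (-6.379) = 0.460 + 0.094 = 0.554 V.

0.554 V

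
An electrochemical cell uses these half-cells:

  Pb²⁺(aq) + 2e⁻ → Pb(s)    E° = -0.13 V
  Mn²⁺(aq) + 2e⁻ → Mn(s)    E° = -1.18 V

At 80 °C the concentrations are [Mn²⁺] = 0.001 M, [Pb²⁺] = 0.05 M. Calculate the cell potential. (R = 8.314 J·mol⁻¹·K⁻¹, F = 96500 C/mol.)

1.11 V

The Pb²⁺/Pb couple has the higher reduction potential and acts as the cathode, so E°_cell = -0.13 − (-1.18) = 1.05 V.
Balancing electrons gives n = 2; the reaction quotient is Q = [Mn²⁺]/[Pb²⁺] = 0.0200.
E = E° − (RT/nF) ln Q = 1.05 − (8.314×353)/(2×96500) × (-3.912) = 1.050 + 0.059 = 1.109 V.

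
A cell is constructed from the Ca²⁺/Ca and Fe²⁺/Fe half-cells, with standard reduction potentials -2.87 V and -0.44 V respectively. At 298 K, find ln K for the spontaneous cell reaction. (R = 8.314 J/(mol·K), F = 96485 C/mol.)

ln K = 189.3

E°_cell = -0.44 − (-2.87) = 2.43 V, with n = 2 electrons transferred.
At equilibrium E = 0, so the Nernst equation gives ln K = nFE°/RT = (2)(96485)(2.43)/((8.314)(298)) = 189.26.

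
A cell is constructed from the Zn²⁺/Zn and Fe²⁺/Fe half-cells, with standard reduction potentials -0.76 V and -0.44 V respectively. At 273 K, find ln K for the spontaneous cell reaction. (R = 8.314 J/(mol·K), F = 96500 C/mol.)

ln K = 27.2

E°_cell = -0.44 − (-0.76) = 0.32 V, with n = 2 electrons transferred.
At equilibrium E = 0, so the Nernst equation gives ln K = nFE°/RT = (2)(96500)(0.32)/((8.314)(273)) = 27.21.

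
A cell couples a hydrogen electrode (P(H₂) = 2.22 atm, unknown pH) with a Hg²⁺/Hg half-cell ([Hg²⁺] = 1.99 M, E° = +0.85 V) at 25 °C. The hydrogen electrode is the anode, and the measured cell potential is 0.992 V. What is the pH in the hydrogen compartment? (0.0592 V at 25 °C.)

E°_cell = 0.85 V and n = 2.
log Q = n(E° − E)/0.0592 = 2×(0.85 − 0.992)/0.0592 = -4.797.
With Q = [H⁺]^2 / ([Hg²⁺]·P(H₂)), solving for [H⁺] gives log[H⁺] = -2.076, so pH = 2.08.

pH = 2.08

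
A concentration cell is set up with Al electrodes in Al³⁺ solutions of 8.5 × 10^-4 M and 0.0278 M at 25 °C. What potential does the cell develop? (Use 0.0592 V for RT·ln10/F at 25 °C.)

0.030 V

Both half-cells are Al³⁺/Al, so E°_cell = 0. The concentrated side is the cathode; the cell reaction moves Al³⁺ from high to low concentration with n = 3.
Q = [Al³⁺]_dilute/[Al³⁺]_conc = 8.5 × 10^-4/0.0278 = 0.0306.
E = 0 − (0.0592/3) log Q = −(0.0592/3)(-1.515) = 0.0299 V.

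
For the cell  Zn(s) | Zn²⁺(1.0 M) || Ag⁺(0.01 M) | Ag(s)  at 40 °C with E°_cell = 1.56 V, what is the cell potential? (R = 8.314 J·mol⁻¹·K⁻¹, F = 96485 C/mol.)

1.44 V

Balancing electrons gives n = 2; the reaction quotient is Q = [Zn²⁺]/[Ag⁺]^2 = 1 × 10^4.
E = E° − (RT/nF) ln Q = 1.56 − (8.314×313)/(2×96485) × (9.210) = 1.560 − 0.124 = 1.436 V.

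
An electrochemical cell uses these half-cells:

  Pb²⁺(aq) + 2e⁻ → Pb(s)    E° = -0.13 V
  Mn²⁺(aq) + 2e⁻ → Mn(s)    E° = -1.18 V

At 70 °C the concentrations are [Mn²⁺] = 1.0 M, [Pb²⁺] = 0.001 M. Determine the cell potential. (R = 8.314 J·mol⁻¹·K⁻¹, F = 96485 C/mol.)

0.948 V

The Pb²⁺/Pb couple has the higher reduction potential and acts as the cathode, so E°_cell = -0.13 − (-1.18) = 1.05 V.
Balancing electrons gives n = 2; the reaction quotient is Q = [Mn²⁺]/[Pb²⁺] = 1000.
E = E° − (RT/nF) ln Q = 1.05 − (8.314×343)/(2×96485) × (6.908) = 1.050 − 0.102 = 0.948 V.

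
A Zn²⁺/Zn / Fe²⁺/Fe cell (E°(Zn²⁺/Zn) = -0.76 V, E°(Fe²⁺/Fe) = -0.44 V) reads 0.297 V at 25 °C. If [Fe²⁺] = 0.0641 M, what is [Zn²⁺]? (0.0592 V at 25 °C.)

From the Nernst equation, log Q = n(E° − E)/0.0592 = 2(0.32 − 0.297)/0.0592 = 0.777, so Q = 5.98.
With Q = [Zn²⁺]/[Fe²⁺] and the known concentrations, [Zn²⁺] in the numerator gives [Zn²⁺] = 0.38 M.

0.38 M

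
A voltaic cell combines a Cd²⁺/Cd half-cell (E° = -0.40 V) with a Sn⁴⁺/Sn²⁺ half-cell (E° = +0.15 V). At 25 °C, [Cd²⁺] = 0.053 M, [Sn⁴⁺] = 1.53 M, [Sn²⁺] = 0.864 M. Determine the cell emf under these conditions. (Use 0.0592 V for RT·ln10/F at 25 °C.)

0.595 V

The Sn⁴⁺/Sn²⁺ couple has the higher reduction potential and acts as the cathode, so E°_cell = +0.15 − (-0.40) = 0.55 V.
Balancing electrons gives n = 2; the reaction quotient is Q = [Cd²⁺]·[Sn²⁺]/[Sn⁴⁺] = 0.0299.
At 25 °C, E = E° − (0.0592/n) log Q = 0.55 − (0.0592/2)(-1.524) = 0.550 + 0.045 = 0.595 V.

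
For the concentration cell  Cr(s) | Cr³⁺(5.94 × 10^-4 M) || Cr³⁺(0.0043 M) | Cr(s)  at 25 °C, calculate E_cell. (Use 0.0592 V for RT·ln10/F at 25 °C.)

Both half-cells are Cr³⁺/Cr, so E°_cell = 0. The concentrated side is the cathode; the cell reaction moves Cr³⁺ from high to low concentration with n = 3.
Q = [Cr³⁺]_dilute/[Cr³⁺]_conc = 5.94 × 10^-4/0.0043 = 0.138.
E = 0 − (0.0592/3) log Q = −(0.0592/3)(-0.860) = 0.0170 V.

0.017 V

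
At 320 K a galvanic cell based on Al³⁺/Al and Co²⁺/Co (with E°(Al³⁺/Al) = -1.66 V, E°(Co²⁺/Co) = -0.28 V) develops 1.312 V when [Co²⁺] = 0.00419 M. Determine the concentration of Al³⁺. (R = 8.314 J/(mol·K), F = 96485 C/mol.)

From the Nernst equation, ln Q = nF(E° − E)/RT = 6×96485×(1.38 − 1.312)/(8.314×320) = 14.797, so Q = 2.67 × 10^6.
With Q = [Al³⁺]^2/[Co²⁺]^3 and the known concentrations, [Al³⁺]^2 in the numerator gives [Al³⁺] = 0.44 M.

0.44 M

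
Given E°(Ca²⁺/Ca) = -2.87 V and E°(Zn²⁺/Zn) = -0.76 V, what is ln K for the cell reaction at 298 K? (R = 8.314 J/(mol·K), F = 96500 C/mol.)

ln K = 164.4

E°_cell = -0.76 − (-2.87) = 2.11 V, with n = 2 electrons transferred.
At equilibrium E = 0, so the Nernst equation gives ln K = nFE°/RT = (2)(96500)(2.11)/((8.314)(298)) = 164.37.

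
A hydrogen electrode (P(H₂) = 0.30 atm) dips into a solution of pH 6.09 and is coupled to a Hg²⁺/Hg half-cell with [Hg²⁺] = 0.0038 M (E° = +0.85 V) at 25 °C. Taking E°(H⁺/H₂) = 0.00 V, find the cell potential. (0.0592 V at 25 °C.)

1.12 V

The Hg²⁺/Hg couple is the cathode, so E°_cell = 0.85 V; n = 2.
[H⁺] = 10^(−6.09) = 8.1 × 10^-7 M, and Q = [H⁺]^2 / ([Hg²⁺]·P(H₂)) = 5.8 × 10^-10.
E = E° − (0.0592/2) log Q = 0.85 − (0.0592/2)(-9.237) = 1.123 V.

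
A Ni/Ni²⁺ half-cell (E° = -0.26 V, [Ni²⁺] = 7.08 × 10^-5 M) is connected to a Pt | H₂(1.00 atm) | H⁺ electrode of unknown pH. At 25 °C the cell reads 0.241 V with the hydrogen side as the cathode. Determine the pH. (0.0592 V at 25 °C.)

pH = 2.40

E°_cell = 0.26 V and n = 2.
log Q = n(E° − E)/0.0592 = 2×(0.26 − 0.241)/0.0592 = 0.642.
With Q = [Ni²⁺]·P(H₂) / [H⁺]^2, solving for [H⁺] gives log[H⁺] = -2.396, so pH = 2.40.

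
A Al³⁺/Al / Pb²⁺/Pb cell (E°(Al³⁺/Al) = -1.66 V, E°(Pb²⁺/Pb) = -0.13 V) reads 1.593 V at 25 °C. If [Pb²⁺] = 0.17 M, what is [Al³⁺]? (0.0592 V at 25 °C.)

From the Nernst equation, log Q = n(E° − E)/0.0592 = 6(1.53 − 1.593)/0.0592 = -6.385, so Q = 4.12 × 10^-7.
With Q = [Al³⁺]^2/[Pb²⁺]^3 and the known concentrations, [Al³⁺]^2 in the numerator gives [Al³⁺] = 4.5 × 10^-5 M.

4.5 × 10^-5 M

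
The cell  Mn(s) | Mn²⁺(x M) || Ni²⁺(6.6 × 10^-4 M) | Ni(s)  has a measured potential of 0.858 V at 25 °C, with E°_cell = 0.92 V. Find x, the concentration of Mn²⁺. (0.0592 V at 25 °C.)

0.082 M

From the Nernst equation, log Q = n(E° − E)/0.0592 = 2(0.92 − 0.858)/0.0592 = 2.095, so Q = 124.
With Q = [Mn²⁺]/[Ni²⁺] and the known concentrations, [Mn²⁺] in the numerator gives [Mn²⁺] = 0.082 M.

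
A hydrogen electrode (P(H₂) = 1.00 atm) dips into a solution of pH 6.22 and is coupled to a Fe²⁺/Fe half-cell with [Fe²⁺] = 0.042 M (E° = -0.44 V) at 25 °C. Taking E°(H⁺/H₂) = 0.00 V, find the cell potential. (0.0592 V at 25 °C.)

0.11 V

The hydrogen couple is the cathode, so E°_cell = 0.44 V; n = 2.
[H⁺] = 10^(−6.22) = 6 × 10^-7 M, and Q = [Fe²⁺]·P(H₂) / [H⁺]^2 = 1.16 × 10^11.
E = E° − (0.0592/2) log Q = 0.44 − (0.0592/2)(11.063) = 0.113 V.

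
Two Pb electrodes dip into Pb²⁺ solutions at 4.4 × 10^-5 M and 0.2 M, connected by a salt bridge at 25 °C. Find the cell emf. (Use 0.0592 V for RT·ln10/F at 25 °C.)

0.11 V

Both half-cells are Pb²⁺/Pb, so E°_cell = 0. The concentrated side is the cathode; the cell reaction moves Pb²⁺ from high to low concentration with n = 2.
Q = [Pb²⁺]_dilute/[Pb²⁺]_conc = 4.4 × 10^-5/0.2 = 2.2 × 10^-4.
E = 0 − (0.0592/2) log Q = −(0.0592/2)(-3.658) = 0.1083 V.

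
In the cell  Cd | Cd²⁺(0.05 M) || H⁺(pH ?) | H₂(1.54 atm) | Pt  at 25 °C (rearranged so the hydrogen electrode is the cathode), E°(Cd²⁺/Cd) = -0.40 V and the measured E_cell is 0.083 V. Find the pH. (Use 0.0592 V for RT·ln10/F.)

pH = 5.91

E°_cell = 0.40 V and n = 2.
log Q = n(E° − E)/0.0592 = 2×(0.40 − 0.083)/0.0592 = 10.709.
With Q = [Cd²⁺]·P(H₂) / [H⁺]^2, solving for [H⁺] gives log[H⁺] = -5.911, so pH = 5.91.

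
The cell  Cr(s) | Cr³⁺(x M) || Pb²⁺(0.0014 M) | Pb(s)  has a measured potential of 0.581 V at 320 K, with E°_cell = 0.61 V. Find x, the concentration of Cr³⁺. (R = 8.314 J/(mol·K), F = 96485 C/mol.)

From the Nernst equation, ln Q = nF(E° − E)/RT = 6×96485×(0.61 − 0.581)/(8.314×320) = 6.310, so Q = 550.
With Q = [Cr³⁺]^2/[Pb²⁺]^3 and the known concentrations, [Cr³⁺]^2 in the numerator gives [Cr³⁺] = 0.0012 M.

0.0012 M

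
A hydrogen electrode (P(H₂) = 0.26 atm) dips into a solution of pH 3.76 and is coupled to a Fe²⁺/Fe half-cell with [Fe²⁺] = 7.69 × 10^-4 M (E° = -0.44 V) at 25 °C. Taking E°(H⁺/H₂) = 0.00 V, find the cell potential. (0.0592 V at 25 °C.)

The hydrogen couple is the cathode, so E°_cell = 0.44 V; n = 2.
[H⁺] = 10^(−3.76) = 1.7 × 10^-4 M, and Q = [Fe²⁺]·P(H₂) / [H⁺]^2 = 6620.
E = E° − (0.0592/2) log Q = 0.44 − (0.0592/2)(3.821) = 0.327 V.

0.33 V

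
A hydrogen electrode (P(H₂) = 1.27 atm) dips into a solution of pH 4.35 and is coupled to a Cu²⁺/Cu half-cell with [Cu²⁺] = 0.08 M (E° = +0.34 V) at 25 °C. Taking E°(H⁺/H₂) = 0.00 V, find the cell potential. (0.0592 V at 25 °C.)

The Cu²⁺/Cu couple is the cathode, so E°_cell = 0.34 V; n = 2.
[H⁺] = 10^(−4.35) = 4.5 × 10^-5 M, and Q = [H⁺]^2 / ([Cu²⁺]·P(H₂)) = 1.96 × 10^-8.
E = E° − (0.0592/2) log Q = 0.34 − (0.0592/2)(-7.707) = 0.568 V.

0.57 V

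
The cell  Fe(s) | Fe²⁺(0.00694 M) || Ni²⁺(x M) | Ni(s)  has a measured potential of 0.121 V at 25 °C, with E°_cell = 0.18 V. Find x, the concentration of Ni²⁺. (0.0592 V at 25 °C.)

7 × 10^-5 M

From the Nernst equation, log Q = n(E° − E)/0.0592 = 2(0.18 − 0.121)/0.0592 = 1.993, so Q = 98.5.
With Q = [Fe²⁺]/[Ni²⁺] and the known concentrations, [Ni²⁺] in the denominator gives [Ni²⁺] = 7 × 10^-5 M.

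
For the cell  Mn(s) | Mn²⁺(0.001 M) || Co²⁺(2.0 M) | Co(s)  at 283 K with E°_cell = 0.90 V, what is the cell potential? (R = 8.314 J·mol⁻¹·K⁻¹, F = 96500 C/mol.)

Balancing electrons gives n = 2; the reaction quotient is Q = [Mn²⁺]/[Co²⁺] = 5 × 10^-4.
E = E° − (RT/nF) ln Q = 0.90 − (8.314×283)/(2×96500) × (-7.601) = 0.900 + 0.093 = 0.993 V.

0.993 V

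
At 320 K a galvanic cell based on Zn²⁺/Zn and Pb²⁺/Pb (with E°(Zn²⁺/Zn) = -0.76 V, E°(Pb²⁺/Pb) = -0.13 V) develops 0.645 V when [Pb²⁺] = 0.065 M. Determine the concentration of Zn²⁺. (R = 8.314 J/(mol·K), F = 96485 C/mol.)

From the Nernst equation, ln Q = nF(E° − E)/RT = 2×96485×(0.63 − 0.645)/(8.314×320) = -1.088, so Q = 0.337.
With Q = [Zn²⁺]/[Pb²⁺] and the known concentrations, [Zn²⁺] in the numerator gives [Zn²⁺] = 0.022 M.

0.022 M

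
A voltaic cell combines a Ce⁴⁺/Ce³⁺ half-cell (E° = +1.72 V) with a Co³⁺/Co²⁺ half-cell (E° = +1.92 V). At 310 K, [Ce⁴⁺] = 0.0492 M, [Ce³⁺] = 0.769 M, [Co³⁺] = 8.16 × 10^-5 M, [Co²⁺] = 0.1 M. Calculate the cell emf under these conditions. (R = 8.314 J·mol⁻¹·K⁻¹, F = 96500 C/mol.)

0.083 V

The Co³⁺/Co²⁺ couple has the higher reduction potential and acts as the cathode, so E°_cell = +1.92 − (+1.72) = 0.20 V.
Balancing electrons gives n = 1; the reaction quotient is Q = [Ce⁴⁺]·[Co²⁺]/([Ce³⁺]·[Co³⁺]) = 78.4.
E = E° − (RT/nF) ln Q = 0.20 − (8.314×310)/(1×96500) × (4.362) = 0.200 − 0.117 = 0.083 V.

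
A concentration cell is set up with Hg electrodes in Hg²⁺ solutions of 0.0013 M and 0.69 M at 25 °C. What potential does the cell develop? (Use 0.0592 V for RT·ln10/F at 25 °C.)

Both half-cells are Hg²⁺/Hg, so E°_cell = 0. The concentrated side is the cathode; the cell reaction moves Hg²⁺ from high to low concentration with n = 2.
Q = [Hg²⁺]_dilute/[Hg²⁺]_conc = 0.0013/0.69 = 0.00188.
E = 0 − (0.0592/2) log Q = −(0.0592/2)(-2.725) = 0.0807 V.

0.081 V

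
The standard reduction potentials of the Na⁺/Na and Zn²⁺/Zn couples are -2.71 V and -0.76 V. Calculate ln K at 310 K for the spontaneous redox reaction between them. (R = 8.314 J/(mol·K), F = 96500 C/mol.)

E°_cell = -0.76 − (-2.71) = 1.95 V, with n = 2 electrons transferred.
At equilibrium E = 0, so the Nernst equation gives ln K = nFE°/RT = (2)(96500)(1.95)/((8.314)(310)) = 146.02.

ln K = 146.0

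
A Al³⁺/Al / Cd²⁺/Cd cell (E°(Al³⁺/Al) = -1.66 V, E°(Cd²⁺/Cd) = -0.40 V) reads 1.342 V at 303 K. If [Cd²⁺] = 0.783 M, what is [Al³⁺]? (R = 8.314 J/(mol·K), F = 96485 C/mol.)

From the Nernst equation, ln Q = nF(E° − E)/RT = 6×96485×(1.26 − 1.342)/(8.314×303) = -18.844, so Q = 6.55 × 10^-9.
With Q = [Al³⁺]^2/[Cd²⁺]^3 and the known concentrations, [Al³⁺]^2 in the numerator gives [Al³⁺] = 5.6 × 10^-5 M.

5.6 × 10^-5 M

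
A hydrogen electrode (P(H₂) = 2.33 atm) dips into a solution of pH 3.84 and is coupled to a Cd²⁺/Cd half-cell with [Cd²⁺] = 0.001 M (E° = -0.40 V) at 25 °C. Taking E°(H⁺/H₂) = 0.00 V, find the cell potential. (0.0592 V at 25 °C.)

The hydrogen couple is the cathode, so E°_cell = 0.40 V; n = 2.
[H⁺] = 10^(−3.84) = 1.4 × 10^-4 M, and Q = [Cd²⁺]·P(H₂) / [H⁺]^2 = 1.12 × 10^5.
E = E° − (0.0592/2) log Q = 0.40 − (0.0592/2)(5.047) = 0.251 V.

0.25 V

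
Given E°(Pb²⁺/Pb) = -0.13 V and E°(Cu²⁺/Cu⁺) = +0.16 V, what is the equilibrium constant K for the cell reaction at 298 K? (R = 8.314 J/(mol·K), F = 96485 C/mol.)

E°_cell = +0.16 − (-0.13) = 0.29 V, with n = 2 electrons transferred.
At equilibrium E = 0, so the Nernst equation gives ln K = nFE°/RT = (2)(96485)(0.29)/((8.314)(298)) = 22.59.
K = e^22.59 = 6.4 × 10^9.

6.4 × 10^9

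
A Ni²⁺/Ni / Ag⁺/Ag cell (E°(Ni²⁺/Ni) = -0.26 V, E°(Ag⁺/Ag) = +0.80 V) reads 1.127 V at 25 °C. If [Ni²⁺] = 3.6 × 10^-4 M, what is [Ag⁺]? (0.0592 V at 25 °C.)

From the Nernst equation, log Q = n(E° − E)/0.0592 = 2(1.06 − 1.127)/0.0592 = -2.264, so Q = 0.00545.
With Q = [Ni²⁺]/[Ag⁺]^2 and the known concentrations, [Ag⁺]^2 in the denominator gives [Ag⁺] = 0.26 M.

0.26 M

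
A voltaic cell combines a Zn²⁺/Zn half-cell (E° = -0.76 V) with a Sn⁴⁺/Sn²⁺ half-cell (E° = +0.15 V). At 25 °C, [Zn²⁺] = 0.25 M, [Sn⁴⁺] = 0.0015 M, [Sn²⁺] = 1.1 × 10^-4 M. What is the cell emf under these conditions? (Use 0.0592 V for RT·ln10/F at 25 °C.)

0.961 V

The Sn⁴⁺/Sn²⁺ couple has the higher reduction potential and acts as the cathode, so E°_cell = +0.15 − (-0.76) = 0.91 V.
Balancing electrons gives n = 2; the reaction quotient is Q = [Zn²⁺]·[Sn²⁺]/[Sn⁴⁺] = 0.0183.
At 25 °C, E = E° − (0.0592/n) log Q = 0.91 − (0.0592/2)(-1.737) = 0.910 + 0.051 = 0.961 V.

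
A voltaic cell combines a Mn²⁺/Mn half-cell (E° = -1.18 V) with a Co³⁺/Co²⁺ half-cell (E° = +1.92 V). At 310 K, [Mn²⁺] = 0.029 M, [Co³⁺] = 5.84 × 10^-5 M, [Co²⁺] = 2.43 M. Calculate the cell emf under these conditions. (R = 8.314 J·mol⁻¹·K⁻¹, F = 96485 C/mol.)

2.86 V

The Co³⁺/Co²⁺ couple has the higher reduction potential and acts as the cathode, so E°_cell = +1.92 − (-1.18) = 3.10 V.
Balancing electrons gives n = 2; the reaction quotient is Q = [Mn²⁺]·[Co²⁺]^2/[Co³⁺]^2 = 5.02 × 10^7.
E = E° − (RT/nF) ln Q = 3.10 − (8.314×310)/(2×96485) × (17.732) = 3.100 − 0.237 = 2.863 V.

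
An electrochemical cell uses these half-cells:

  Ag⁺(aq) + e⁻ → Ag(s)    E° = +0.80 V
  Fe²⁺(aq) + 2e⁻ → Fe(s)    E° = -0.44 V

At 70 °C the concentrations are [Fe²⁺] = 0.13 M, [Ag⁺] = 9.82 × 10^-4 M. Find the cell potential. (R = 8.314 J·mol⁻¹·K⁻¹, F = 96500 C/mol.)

1.07 V

The Ag⁺/Ag couple has the higher reduction potential and acts as the cathode, so E°_cell = +0.80 − (-0.44) = 1.24 V.
Balancing electrons gives n = 2; the reaction quotient is Q = [Fe²⁺]/[Ag⁺]^2 = 1.35 × 10^5.
E = E° − (RT/nF) ln Q = 1.24 − (8.314×343)/(2×96500) × (11.812) = 1.240 − 0.175 = 1.065 V.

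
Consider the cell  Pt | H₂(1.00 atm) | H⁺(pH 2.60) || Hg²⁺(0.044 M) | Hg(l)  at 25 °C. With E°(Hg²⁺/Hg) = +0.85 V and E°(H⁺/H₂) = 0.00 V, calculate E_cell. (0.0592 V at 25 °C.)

0.96 V

The Hg²⁺/Hg couple is the cathode, so E°_cell = 0.85 V; n = 2.
[H⁺] = 10^(−2.60) = 0.0025 M, and Q = [H⁺]^2 / ([Hg²⁺]·P(H₂)) = 1.43 × 10^-4.
E = E° − (0.0592/2) log Q = 0.85 − (0.0592/2)(-3.843) = 0.964 V.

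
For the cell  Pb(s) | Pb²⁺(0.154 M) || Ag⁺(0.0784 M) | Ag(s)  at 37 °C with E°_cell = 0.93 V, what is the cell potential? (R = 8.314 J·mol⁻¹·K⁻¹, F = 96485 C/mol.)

0.887 V

Balancing electrons gives n = 2; the reaction quotient is Q = [Pb²⁺]/[Ag⁺]^2 = 25.1.
E = E° − (RT/nF) ln Q = 0.93 − (8.314×310)/(2×96485) × (3.221) = 0.930 − 0.043 = 0.887 V.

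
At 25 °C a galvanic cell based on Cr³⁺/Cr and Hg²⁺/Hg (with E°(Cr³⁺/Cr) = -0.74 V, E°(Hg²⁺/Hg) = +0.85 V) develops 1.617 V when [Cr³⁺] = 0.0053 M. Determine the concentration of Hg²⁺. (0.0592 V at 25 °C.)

From the Nernst equation, log Q = n(E° − E)/0.0592 = 6(1.59 − 1.617)/0.0592 = -2.736, so Q = 0.00183.
With Q = [Cr³⁺]^2/[Hg²⁺]^3 and the known concentrations, [Hg²⁺]^3 in the denominator gives [Hg²⁺] = 0.25 M.

0.25 M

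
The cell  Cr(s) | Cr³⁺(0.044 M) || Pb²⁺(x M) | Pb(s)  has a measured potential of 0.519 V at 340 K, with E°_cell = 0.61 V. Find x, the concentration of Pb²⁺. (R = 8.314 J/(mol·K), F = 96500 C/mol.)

From the Nernst equation, ln Q = nF(E° − E)/RT = 6×96500×(0.61 − 0.519)/(8.314×340) = 18.639, so Q = 1.24 × 10^8.
With Q = [Cr³⁺]^2/[Pb²⁺]^3 and the known concentrations, [Pb²⁺]^3 in the denominator gives [Pb²⁺] = 2.5 × 10^-4 M.

2.5 × 10^-4 M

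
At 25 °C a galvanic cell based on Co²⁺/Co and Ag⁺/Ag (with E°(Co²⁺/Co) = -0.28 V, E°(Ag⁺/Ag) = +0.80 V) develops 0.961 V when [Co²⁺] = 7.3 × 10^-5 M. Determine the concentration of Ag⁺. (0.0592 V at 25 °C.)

8.3 × 10^-5 M

From the Nernst equation, log Q = n(E° − E)/0.0592 = 2(1.08 − 0.961)/0.0592 = 4.020, so Q = 1.05 × 10^4.
With Q = [Co²⁺]/[Ag⁺]^2 and the known concentrations, [Ag⁺]^2 in the denominator gives [Ag⁺] = 8.3 × 10^-5 M.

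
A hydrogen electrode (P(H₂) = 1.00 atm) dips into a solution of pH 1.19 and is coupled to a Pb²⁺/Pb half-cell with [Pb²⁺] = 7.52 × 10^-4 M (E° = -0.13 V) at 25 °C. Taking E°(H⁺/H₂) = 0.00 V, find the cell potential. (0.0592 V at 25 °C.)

The hydrogen couple is the cathode, so E°_cell = 0.13 V; n = 2.
[H⁺] = 10^(−1.19) = 0.065 M, and Q = [Pb²⁺]·P(H₂) / [H⁺]^2 = 0.180.
E = E° − (0.0592/2) log Q = 0.13 − (0.0592/2)(-0.744) = 0.152 V.

0.15 V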